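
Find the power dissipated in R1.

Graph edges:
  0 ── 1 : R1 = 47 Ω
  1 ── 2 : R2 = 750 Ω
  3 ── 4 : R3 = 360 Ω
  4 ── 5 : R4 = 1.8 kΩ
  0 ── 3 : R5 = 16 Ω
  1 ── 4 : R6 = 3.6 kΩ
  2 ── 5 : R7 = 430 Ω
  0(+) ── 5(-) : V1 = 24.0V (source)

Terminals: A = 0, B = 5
Nodal analysis, taking node 5 as the 0 V reference.
Source V1 fixes V_0 = 24 V.
KCL at each unknown node (sum of currents leaving = 0; resistances in Ω):
  Node 1: (V_1 - 24)/47 + (V_1 - V_2)/750 + (V_1 - V_4)/3600 = 0
  Node 2: (V_2 - V_1)/750 + (V_2 - 0)/430 = 0
  Node 3: (V_3 - V_4)/360 + (V_3 - 24)/16 = 0
  Node 4: (V_4 - V_3)/360 + (V_4 - 0)/1800 + (V_4 - V_1)/3600 = 0
Collecting terms (coefficients in siemens):
  0.02289·V_1 - 0.001333·V_2 - 0.0002778·V_4 = 0.5106
  0.003659·V_2 - 0.001333·V_1 = 0
  0.06528·V_3 - 0.002778·V_4 = 1.5
  0.003611·V_4 - 0.0002778·V_1 - 0.002778·V_3 = 0
Solving these 4 simultaneous equations (Gaussian elimination) gives:
  V_1 = 23.04 V, V_2 = 8.397 V, V_3 = 23.83 V, V_4 = 20.11 V
I_R1 = (V_0 - V_1)/R1 = (24 - 23.04)/47 = 0.02034 A
P_R1 = I_R1² × R1 = (0.02034)² × 47 = 0.01945 W

Final answer: 0.01945 W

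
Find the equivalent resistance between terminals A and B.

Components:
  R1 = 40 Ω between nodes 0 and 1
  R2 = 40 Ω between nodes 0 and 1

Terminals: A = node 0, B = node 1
Reduce the network between node 0 (A) and node 1 (B) by series/parallel combination:
  Rp1 = R1 ‖ R2 (parallel, both between nodes 0 and 1) = 1/(1/40 + 1/40) = 20 Ω
R_eq = 20 Ω

Final answer: 20 Ω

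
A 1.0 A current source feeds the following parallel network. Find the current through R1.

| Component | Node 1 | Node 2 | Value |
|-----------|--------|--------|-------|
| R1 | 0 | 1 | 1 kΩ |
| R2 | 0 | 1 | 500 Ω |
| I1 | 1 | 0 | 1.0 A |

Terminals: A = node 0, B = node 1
All resistors sit directly between nodes 0 and 1, so they are in parallel and share one voltage V; the full source current 1 A splits among them.
1/R_par = 1/1000 + 1/500 = 0.003 S  =>  R_par = 333.3 Ω
V = I × R_par = 1 × 333.3 = 333.3 V
I_R1 = V/R1 = 333.3/1000 = 0.3333 A

Final answer: 0.3333 A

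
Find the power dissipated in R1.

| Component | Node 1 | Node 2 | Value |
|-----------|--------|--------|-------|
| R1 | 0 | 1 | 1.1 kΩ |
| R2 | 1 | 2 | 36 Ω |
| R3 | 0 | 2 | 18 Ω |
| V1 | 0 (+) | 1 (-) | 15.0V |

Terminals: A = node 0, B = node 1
Nodal analysis, taking node 1 as the 0 V reference.
Source V1 fixes V_0 = 15 V.
KCL at each unknown node (sum of currents leaving = 0; resistances in Ω):
  Node 2: (V_2 - 0)/36 + (V_2 - 15)/18 = 0
Collecting terms: 0.08333 × V_2 = 0.8333  =>  V_2 = 10 V
I_R1 = (V_0 - V_1)/R1 = (15 - 0)/1100 = 0.01364 A
P_R1 = I_R1² × R1 = (0.01364)² × 1100 = 0.2045 W

Final answer: 0.2045 W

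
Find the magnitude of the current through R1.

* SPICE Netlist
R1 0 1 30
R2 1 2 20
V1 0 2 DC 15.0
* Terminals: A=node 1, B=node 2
Nodal analysis, taking node 2 as the 0 V reference.
Source V1 fixes V_0 = 15 V.
KCL at each unknown node (sum of currents leaving = 0; resistances in Ω):
  Node 1: (V_1 - 15)/30 + (V_1 - 0)/20 = 0
Collecting terms: 0.08333 × V_1 = 0.5  =>  V_1 = 6 V
I_R1 = (V_0 - V_1)/R1 = (15 - 6)/30 = 0.3 A
|I_R1| = 0.3 A

Final answer: |I_R1| = 0.3 A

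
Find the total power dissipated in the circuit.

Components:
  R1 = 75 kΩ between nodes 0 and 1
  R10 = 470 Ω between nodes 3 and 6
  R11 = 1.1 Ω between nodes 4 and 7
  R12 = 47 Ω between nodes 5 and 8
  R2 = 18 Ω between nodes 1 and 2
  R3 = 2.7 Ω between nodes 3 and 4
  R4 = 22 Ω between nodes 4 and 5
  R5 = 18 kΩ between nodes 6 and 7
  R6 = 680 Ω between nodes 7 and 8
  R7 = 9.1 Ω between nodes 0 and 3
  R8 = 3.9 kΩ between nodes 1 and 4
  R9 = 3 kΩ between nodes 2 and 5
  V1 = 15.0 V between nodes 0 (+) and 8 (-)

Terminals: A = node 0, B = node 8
Nodal analysis, taking node 8 as the 0 V reference.
Source V1 fixes V_0 = 15 V.
KCL at each unknown node (sum of currents leaving = 0; resistances in Ω):
  Node 1: (V_1 - 15)/75000 + (V_1 - V_2)/18 + (V_1 - V_4)/3900 = 0
  Node 2: (V_2 - V_1)/18 + (V_2 - V_5)/3000 = 0
  Node 3: (V_3 - V_4)/2.7 + (V_3 - 15)/9.1 + (V_3 - V_6)/470 = 0
  Node 4: (V_4 - V_3)/2.7 + (V_4 - V_5)/22 + (V_4 - V_1)/3900 + (V_4 - V_7)/1.1 = 0
  Node 5: (V_5 - V_4)/22 + (V_5 - V_2)/3000 + (V_5 - 0)/47 = 0
  Node 6: (V_6 - V_7)/18000 + (V_6 - V_3)/470 = 0
  Node 7: (V_7 - V_6)/18000 + (V_7 - 0)/680 + (V_7 - V_4)/1.1 = 0
Collecting terms (coefficients in siemens):
  0.05583·V_1 - 0.05556·V_2 - 0.0002564·V_4 = 0.0002
  0.05589·V_2 - 0.05556·V_1 - 0.0003333·V_5 = 0
  0.4824·V_3 - 0.3704·V_4 - 0.002128·V_6 = 1.648
  1.325·V_4 - 0.0002564·V_1 - 0.3704·V_3 - 0.04545·V_5 - 0.9091·V_7 = 0
  0.06706·V_5 - 0.0003333·V_2 - 0.04545·V_4 = 0
  0.002183·V_6 - 0.002128·V_3 - 0.00005556·V_7 = 0
  0.9106·V_7 - 0.9091·V_4 - 0.00005556·V_6 = 0
Solving these 7 simultaneous equations (Gaussian elimination) gives:
  V_1 = 10.46 V, V_2 = 10.45 V, V_3 = 13.17 V, V_4 = 12.62 V
  V_5 = 8.606 V, V_6 = 13.15 V, V_7 = 12.6 V
Power in each resistor, P = (ΔV)²/R:
  P_R1 = (15 - 10.46)²/75000 = 0.0002747 W
  P_R2 = (10.46 - 10.45)²/18 = 0.000006797 W
  P_R3 = (13.17 - 12.62)²/2.7 = 0.1097 W
  P_R4 = (12.62 - 8.606)²/22 = 0.7327 W
  P_R5 = (13.15 - 12.6)²/18000 = 0.00001682 W
  P_R6 = (12.6 - 0)²/680 = 0.2335 W
  P_R7 = (15 - 13.17)²/9.1 = 0.3698 W
  P_R8 = (10.46 - 12.62)²/3900 = 0.001197 W
  P_R9 = (10.45 - 8.606)²/3000 = 0.001133 W
  P_R10 = (13.17 - 13.15)²/470 = 0.0000004391 W
  P_R11 = (12.62 - 12.6)²/1.1 = 0.0003765 W
  P_R12 = (8.606 - 0)²/47 = 1.576 W
P_total = P_R1 + P_R2 + P_R3 + P_R4 + P_R5 + P_R6 + P_R7 + P_R8 + P_R9 + P_R10 + P_R11 + P_R12 = 3.025 W

Final answer: 3.025 W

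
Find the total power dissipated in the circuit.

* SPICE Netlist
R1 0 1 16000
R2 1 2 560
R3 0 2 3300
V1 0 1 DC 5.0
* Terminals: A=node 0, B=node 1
Nodal analysis, taking node 1 as the 0 V reference.
Source V1 fixes V_0 = 5 V.
KCL at each unknown node (sum of currents leaving = 0; resistances in Ω):
  Node 2: (V_2 - 0)/560 + (V_2 - 5)/3300 = 0
Collecting terms: 0.002089 × V_2 = 0.001515  =>  V_2 = 0.7254 V
Power in each resistor, P = (ΔV)²/R:
  P_R1 = (5 - 0)²/16000 = 0.001563 W
  P_R2 = (0 - 0.7254)²/560 = 0.0009396 W
  P_R3 = (5 - 0.7254)²/3300 = 0.005537 W
P_total = P_R1 + P_R2 + P_R3 = 0.008039 W

Final answer: 0.008039 W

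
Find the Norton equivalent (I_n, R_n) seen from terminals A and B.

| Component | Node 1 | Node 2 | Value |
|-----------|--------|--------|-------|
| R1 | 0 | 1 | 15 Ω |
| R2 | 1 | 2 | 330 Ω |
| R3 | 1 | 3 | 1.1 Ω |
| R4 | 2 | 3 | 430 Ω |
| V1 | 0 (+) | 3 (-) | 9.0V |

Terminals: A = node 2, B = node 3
Find the Thévenin equivalent first; then I_n = V_th/R_th and R_n = R_th.
Step 1 — V_th is the open-circuit voltage V_A - V_B (nothing connected across the terminals).
Nodal analysis, taking node 3 as the 0 V reference.
Source V1 fixes V_0 = 9 V.
KCL at each unknown node (sum of currents leaving = 0; resistances in Ω):
  Node 1: (V_1 - 9)/15 + (V_1 - V_2)/330 + (V_1 - 0)/1.1 = 0
  Node 2: (V_2 - V_1)/330 + (V_2 - 0)/430 = 0
Collecting terms (coefficients in siemens):
  0.9788·V_1 - 0.00303·V_2 = 0.6
  0.005356·V_2 - 0.00303·V_1 = 0
Determinant D = (0.9788)(0.005356) - (-0.00303)(-0.00303) = 0.005233
V_1 = [(0.6)(0.005356) - (-0.00303)(0)]/D = 0.6141 V
V_2 = [(0.9788)(0) - (0.6)(-0.00303)]/D = 0.3474 V
V_th = V_2 - V_3 = 0.3474 - 0 = 0.3474 V
Step 2 — R_th: zero the source — replace V1 by a short circuit (node 3 merges into node 0) — and find the resistance seen between A (node 2) and B (node 0).
Reduce the network between node 2 (A) and node 0 (B) by series/parallel combination:
  Rp1 = R1 ‖ R3 (parallel, both between nodes 0 and 1) = 1/(1/15 + 1/1.1) = 1.025 Ω
  Rs1 = R2 + Rp1 (series, joined only at node 1) = 330 + 1.025 = 331 Ω
  Rp2 = R4 ‖ Rs1 (parallel, both between nodes 0 and 2) = 1/(1/430 + 1/331) = 187 Ω
R_th = 187 Ω
I_n = V_th/R_th = 0.3474/187 = 0.001858 A, and R_n = R_th = 187 Ω

Final answer: I_n = 0.001858 A, R_n = 187 Ω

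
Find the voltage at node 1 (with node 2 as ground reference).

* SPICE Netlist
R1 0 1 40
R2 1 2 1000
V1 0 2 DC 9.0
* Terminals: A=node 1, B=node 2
Nodal analysis, taking node 2 as the 0 V reference.
Source V1 fixes V_0 = 9 V.
KCL at each unknown node (sum of currents leaving = 0; resistances in Ω):
  Node 1: (V_1 - 9)/40 + (V_1 - 0)/1000 = 0
Collecting terms: 0.026 × V_1 = 0.225  =>  V_1 = 8.654 V
The requested potential is V_1 = 8.654 V.

Final answer: V_1 = 8.654 V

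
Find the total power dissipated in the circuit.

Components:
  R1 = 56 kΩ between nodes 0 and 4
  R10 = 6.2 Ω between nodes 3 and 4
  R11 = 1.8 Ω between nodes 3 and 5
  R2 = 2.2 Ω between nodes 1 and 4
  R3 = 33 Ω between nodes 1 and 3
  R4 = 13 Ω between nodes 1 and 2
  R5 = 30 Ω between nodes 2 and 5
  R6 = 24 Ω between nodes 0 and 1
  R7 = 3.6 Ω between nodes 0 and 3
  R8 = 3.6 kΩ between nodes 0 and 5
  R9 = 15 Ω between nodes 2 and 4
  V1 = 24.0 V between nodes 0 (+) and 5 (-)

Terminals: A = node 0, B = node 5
Nodal analysis, taking node 5 as the 0 V reference.
Source V1 fixes V_0 = 24 V.
KCL at each unknown node (sum of currents leaving = 0; resistances in Ω):
  Node 1: (V_1 - V_4)/2.2 + (V_1 - V_3)/33 + (V_1 - V_2)/13 + (V_1 - 24)/24 = 0
  Node 2: (V_2 - V_1)/13 + (V_2 - 0)/30 + (V_2 - V_4)/15 = 0
  Node 3: (V_3 - V_1)/33 + (V_3 - 24)/3.6 + (V_3 - V_4)/6.2 + (V_3 - 0)/1.8 = 0
  Node 4: (V_4 - 24)/56000 + (V_4 - V_1)/2.2 + (V_4 - V_2)/15 + (V_4 - V_3)/6.2 = 0
Collecting terms (coefficients in siemens):
  0.6034·V_1 - 0.07692·V_2 - 0.0303·V_3 - 0.4545·V_4 = 1
  0.1769·V_2 - 0.07692·V_1 - 0.06667·V_4 = 0
  1.025·V_3 - 0.0303·V_1 - 0.1613·V_4 = 6.667
  0.6825·V_4 - 0.4545·V_1 - 0.06667·V_2 - 0.1613·V_3 = 0.0004286
Solving these 4 simultaneous equations (Gaussian elimination) gives:
  V_1 = 10.47 V, V_2 = 8.224 V, V_3 = 8.348 V, V_4 = 9.748 V
Power in each resistor, P = (ΔV)²/R:
  P_R1 = (24 - 9.748)²/56000 = 0.003627 W
  P_R2 = (10.47 - 9.748)²/2.2 = 0.2354 W
  P_R3 = (10.47 - 8.348)²/33 = 0.1361 W
  P_R4 = (10.47 - 8.224)²/13 = 0.3871 W
  P_R5 = (8.224 - 0)²/30 = 2.254 W
  P_R6 = (24 - 10.47)²/24 = 7.631 W
  P_R7 = (24 - 8.348)²/3.6 = 68.05 W
  P_R8 = (24 - 0)²/3600 = 0.16 W
  P_R9 = (8.224 - 9.748)²/15 = 0.1548 W
  P_R10 = (8.348 - 9.748)²/6.2 = 0.316 W
  P_R11 = (8.348 - 0)²/1.8 = 38.72 W
P_total = P_R1 + P_R2 + P_R3 + P_R4 + P_R5 + P_R6 + P_R7 + P_R8 + P_R9 + P_R10 + P_R11 = 118 W

Final answer: 118 W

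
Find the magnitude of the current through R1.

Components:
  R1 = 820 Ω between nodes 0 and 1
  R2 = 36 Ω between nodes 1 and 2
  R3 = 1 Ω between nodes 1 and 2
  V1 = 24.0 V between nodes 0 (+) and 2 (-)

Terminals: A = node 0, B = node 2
Nodal analysis, taking node 2 as the 0 V reference.
Source V1 fixes V_0 = 24 V.
KCL at each unknown node (sum of currents leaving = 0; resistances in Ω):
  Node 1: (V_1 - 24)/820 + (V_1 - 0)/36 + (V_1 - 0)/1 = 0
Collecting terms: 1.029 × V_1 = 0.02927  =>  V_1 = 0.02844 V
I_R1 = (V_0 - V_1)/R1 = (24 - 0.02844)/820 = 0.02923 A
|I_R1| = 0.02923 A

Final answer: |I_R1| = 0.02923 A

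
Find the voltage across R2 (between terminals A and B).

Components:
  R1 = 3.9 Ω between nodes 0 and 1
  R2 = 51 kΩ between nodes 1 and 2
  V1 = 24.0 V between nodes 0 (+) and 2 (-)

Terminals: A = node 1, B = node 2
R1 and R2 are in series across V1 (node 0 → node 1 → node 2), and the output A–B is taken across R2, so this is a voltage divider.
Series current: I = V1/(R1 + R2) = 24/(3.9 + 51000) = 24/51000 = 0.0004706 A
V_R2 = I × R2 = V1 × R2/(R1 + R2) = 24 × 51000/51000 = 24 V

Final answer: 24 V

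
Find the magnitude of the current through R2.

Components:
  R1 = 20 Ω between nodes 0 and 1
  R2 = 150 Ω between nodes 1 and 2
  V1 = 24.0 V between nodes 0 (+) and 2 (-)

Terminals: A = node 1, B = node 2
Nodal analysis, taking node 2 as the 0 V reference.
Source V1 fixes V_0 = 24 V.
KCL at each unknown node (sum of currents leaving = 0; resistances in Ω):
  Node 1: (V_1 - 24)/20 + (V_1 - 0)/150 = 0
Collecting terms: 0.05667 × V_1 = 1.2  =>  V_1 = 21.18 V
I_R2 = (V_1 - V_2)/R2 = (21.18 - 0)/150 = 0.1412 A
|I_R2| = 0.1412 A

Final answer: |I_R2| = 0.1412 A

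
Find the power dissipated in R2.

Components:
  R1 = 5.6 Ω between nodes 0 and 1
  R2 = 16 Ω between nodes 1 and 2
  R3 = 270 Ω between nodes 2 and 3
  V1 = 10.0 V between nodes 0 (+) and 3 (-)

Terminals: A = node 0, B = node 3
Nodal analysis, taking node 3 as the 0 V reference.
Source V1 fixes V_0 = 10 V.
KCL at each unknown node (sum of currents leaving = 0; resistances in Ω):
  Node 1: (V_1 - 10)/5.6 + (V_1 - V_2)/16 = 0
  Node 2: (V_2 - V_1)/16 + (V_2 - 0)/270 = 0
Collecting terms (coefficients in siemens):
  0.2411·V_1 - 0.0625·V_2 = 1.786
  0.0662·V_2 - 0.0625·V_1 = 0
Determinant D = (0.2411)(0.0662) - (-0.0625)(-0.0625) = 0.01205
V_1 = [(1.786)(0.0662) - (-0.0625)(0)]/D = 9.808 V
V_2 = [(0.2411)(0) - (1.786)(-0.0625)]/D = 9.259 V
I_R2 = (V_1 - V_2)/R2 = (9.808 - 9.259)/16 = 0.03429 A
P_R2 = I_R2² × R2 = (0.03429)² × 16 = 0.01882 W

Final answer: 0.01882 W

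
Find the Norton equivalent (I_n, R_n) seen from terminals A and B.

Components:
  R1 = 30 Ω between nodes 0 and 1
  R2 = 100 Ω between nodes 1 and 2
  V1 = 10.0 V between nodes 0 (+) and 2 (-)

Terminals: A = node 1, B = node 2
Find the Thévenin equivalent first; then I_n = V_th/R_th and R_n = R_th.
Step 1 — V_th is the open-circuit voltage V_A - V_B (nothing connected across the terminals).
Nodal analysis, taking node 2 as the 0 V reference.
Source V1 fixes V_0 = 10 V.
KCL at each unknown node (sum of currents leaving = 0; resistances in Ω):
  Node 1: (V_1 - 10)/30 + (V_1 - 0)/100 = 0
Collecting terms: 0.04333 × V_1 = 0.3333  =>  V_1 = 7.692 V
V_th = V_1 - V_2 = 7.692 - 0 = 7.692 V
Step 2 — R_th: zero the source — replace V1 by a short circuit (node 2 merges into node 0) — and find the resistance seen between A (node 1) and B (node 0).
Reduce the network between node 1 (A) and node 0 (B) by series/parallel combination:
  Rp1 = R1 ‖ R2 (parallel, both between nodes 0 and 1) = 1/(1/30 + 1/100) = 23.08 Ω
R_th = 23.08 Ω
I_n = V_th/R_th = 7.692/23.08 = 0.3333 A, and R_n = R_th = 23.08 Ω

Final answer: I_n = 0.3333 A, R_n = 23.08 Ω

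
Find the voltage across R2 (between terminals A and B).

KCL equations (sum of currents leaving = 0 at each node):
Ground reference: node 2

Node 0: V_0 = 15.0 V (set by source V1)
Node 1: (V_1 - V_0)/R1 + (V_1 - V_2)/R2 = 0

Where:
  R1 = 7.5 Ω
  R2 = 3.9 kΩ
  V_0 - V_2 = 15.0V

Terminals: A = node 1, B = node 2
R1 and R2 are in series across V1 (node 0 → node 1 → node 2), and the output A–B is taken across R2, so this is a voltage divider.
Series current: I = V1/(R1 + R2) = 15/(7.5 + 3900) = 15/3908 = 0.003839 A
V_R2 = I × R2 = V1 × R2/(R1 + R2) = 15 × 3900/3908 = 14.97 V

Final answer: 14.97 V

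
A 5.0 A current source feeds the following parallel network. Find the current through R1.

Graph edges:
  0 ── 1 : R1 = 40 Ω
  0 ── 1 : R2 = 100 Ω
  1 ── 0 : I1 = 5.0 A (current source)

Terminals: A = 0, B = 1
All resistors sit directly between nodes 0 and 1, so they are in parallel and share one voltage V; the full source current 5 A splits among them.
1/R_par = 1/40 + 1/100 = 0.035 S  =>  R_par = 28.57 Ω
V = I × R_par = 5 × 28.57 = 142.9 V
I_R1 = V/R1 = 142.9/40 = 3.571 A

Final answer: 3.571 A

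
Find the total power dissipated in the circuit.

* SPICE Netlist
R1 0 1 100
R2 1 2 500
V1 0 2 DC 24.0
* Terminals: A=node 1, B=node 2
Nodal analysis, taking node 2 as the 0 V reference.
Source V1 fixes V_0 = 24 V.
KCL at each unknown node (sum of currents leaving = 0; resistances in Ω):
  Node 1: (V_1 - 24)/100 + (V_1 - 0)/500 = 0
Collecting terms: 0.012 × V_1 = 0.24  =>  V_1 = 20 V
Power in each resistor, P = (ΔV)²/R:
  P_R1 = (24 - 20)²/100 = 0.16 W
  P_R2 = (20 - 0)²/500 = 0.8 W
P_total = P_R1 + P_R2 = 0.96 W

Final answer: 0.96 W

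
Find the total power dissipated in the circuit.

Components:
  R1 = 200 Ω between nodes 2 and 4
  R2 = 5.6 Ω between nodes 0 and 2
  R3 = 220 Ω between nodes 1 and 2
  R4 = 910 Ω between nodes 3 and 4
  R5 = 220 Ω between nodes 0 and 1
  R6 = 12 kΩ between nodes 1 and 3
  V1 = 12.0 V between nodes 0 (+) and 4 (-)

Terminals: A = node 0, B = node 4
Nodal analysis, taking node 4 as the 0 V reference.
Source V1 fixes V_0 = 12 V.
KCL at each unknown node (sum of currents leaving = 0; resistances in Ω):
  Node 1: (V_1 - V_2)/220 + (V_1 - 12)/220 + (V_1 - V_3)/12000 = 0
  Node 2: (V_2 - 0)/200 + (V_2 - 12)/5.6 + (V_2 - V_1)/220 = 0
  Node 3: (V_3 - 0)/910 + (V_3 - V_1)/12000 = 0
Collecting terms (coefficients in siemens):
  0.009174·V_1 - 0.004545·V_2 - 0.00008333·V_3 = 0.05455
  0.1881·V_2 - 0.004545·V_1 = 2.143
  0.001182·V_3 - 0.00008333·V_1 = 0
Solving these 3 simultaneous equations (Gaussian elimination) gives:
  V_1 = 11.74 V, V_2 = 11.67 V, V_3 = 0.8273 V
Power in each resistor, P = (ΔV)²/R:
  P_R1 = (11.67 - 0)²/200 = 0.6815 W
  P_R2 = (12 - 11.67)²/5.6 = 0.0189 W
  P_R3 = (11.74 - 11.67)²/220 = 0.00001784 W
  P_R4 = (0.8273 - 0)²/910 = 0.0007522 W
  P_R5 = (12 - 11.74)²/220 = 0.0003136 W
  P_R6 = (11.74 - 0.8273)²/12000 = 0.009919 W
P_total = P_R1 + P_R2 + P_R3 + P_R4 + P_R5 + P_R6 = 0.7114 W

Final answer: 0.7114 W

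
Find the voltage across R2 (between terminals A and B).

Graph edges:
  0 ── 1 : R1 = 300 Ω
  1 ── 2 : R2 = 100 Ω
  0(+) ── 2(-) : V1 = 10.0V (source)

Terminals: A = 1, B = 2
R1 and R2 are in series across V1 (node 0 → node 1 → node 2), and the output A–B is taken across R2, so this is a voltage divider.
Series current: I = V1/(R1 + R2) = 10/(300 + 100) = 10/400 = 0.025 A
V_R2 = I × R2 = V1 × R2/(R1 + R2) = 10 × 100/400 = 2.5 V

Final answer: 2.5 V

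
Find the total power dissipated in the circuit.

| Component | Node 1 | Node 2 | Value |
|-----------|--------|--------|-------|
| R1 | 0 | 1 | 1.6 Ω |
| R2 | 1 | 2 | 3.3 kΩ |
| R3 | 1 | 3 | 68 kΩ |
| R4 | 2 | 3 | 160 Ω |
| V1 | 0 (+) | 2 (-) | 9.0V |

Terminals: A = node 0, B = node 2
Nodal analysis, taking node 2 as the 0 V reference.
Source V1 fixes V_0 = 9 V.
KCL at each unknown node (sum of currents leaving = 0; resistances in Ω):
  Node 1: (V_1 - 9)/1.6 + (V_1 - 0)/3300 + (V_1 - V_3)/68000 = 0
  Node 3: (V_3 - V_1)/68000 + (V_3 - 0)/160 = 0
Collecting terms (coefficients in siemens):
  0.6253·V_1 - 0.00001471·V_3 = 5.625
  0.006265·V_3 - 0.00001471·V_1 = 0
Determinant D = (0.6253)(0.006265) - (-0.00001471)(-0.00001471) = 0.003917
V_1 = [(5.625)(0.006265) - (-0.00001471)(0)]/D = 8.995 V
V_3 = [(0.6253)(0) - (5.625)(-0.00001471)]/D = 0.02112 V
Power in each resistor, P = (ΔV)²/R:
  P_R1 = (9 - 8.995)²/1.6 = 0.00001307 W
  P_R2 = (8.995 - 0)²/3300 = 0.02452 W
  P_R3 = (8.995 - 0.02112)²/68000 = 0.001184 W
  P_R4 = (0 - 0.02112)²/160 = 0.000002787 W
P_total = P_R1 + P_R2 + P_R3 + P_R4 = 0.02572 W

Final answer: 0.02572 W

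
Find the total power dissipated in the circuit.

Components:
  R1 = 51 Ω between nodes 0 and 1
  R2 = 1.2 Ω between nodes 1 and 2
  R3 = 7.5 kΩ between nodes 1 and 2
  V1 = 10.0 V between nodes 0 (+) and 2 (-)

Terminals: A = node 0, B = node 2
Nodal analysis, taking node 2 as the 0 V reference.
Source V1 fixes V_0 = 10 V.
KCL at each unknown node (sum of currents leaving = 0; resistances in Ω):
  Node 1: (V_1 - 10)/51 + (V_1 - 0)/1.2 + (V_1 - 0)/7500 = 0
Collecting terms: 0.8531 × V_1 = 0.1961  =>  V_1 = 0.2298 V
Power in each resistor, P = (ΔV)²/R:
  P_R1 = (10 - 0.2298)²/51 = 1.872 W
  P_R2 = (0.2298 - 0)²/1.2 = 0.04403 W
  P_R3 = (0.2298 - 0)²/7500 = 0.000007044 W
P_total = P_R1 + P_R2 + P_R3 = 1.916 W

Final answer: 1.916 W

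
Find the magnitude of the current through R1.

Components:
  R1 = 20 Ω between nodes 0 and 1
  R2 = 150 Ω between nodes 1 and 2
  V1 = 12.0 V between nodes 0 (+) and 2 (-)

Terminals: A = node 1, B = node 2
Nodal analysis, taking node 2 as the 0 V reference.
Source V1 fixes V_0 = 12 V.
KCL at each unknown node (sum of currents leaving = 0; resistances in Ω):
  Node 1: (V_1 - 12)/20 + (V_1 - 0)/150 = 0
Collecting terms: 0.05667 × V_1 = 0.6  =>  V_1 = 10.59 V
I_R1 = (V_0 - V_1)/R1 = (12 - 10.59)/20 = 0.07059 A
|I_R1| = 0.07059 A

Final answer: |I_R1| = 0.07059 A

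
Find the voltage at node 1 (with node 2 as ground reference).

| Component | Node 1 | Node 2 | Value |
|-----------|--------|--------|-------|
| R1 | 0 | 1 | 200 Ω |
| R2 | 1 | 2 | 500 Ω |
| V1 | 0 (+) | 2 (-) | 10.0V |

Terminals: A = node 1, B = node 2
Nodal analysis, taking node 2 as the 0 V reference.
Source V1 fixes V_0 = 10 V.
KCL at each unknown node (sum of currents leaving = 0; resistances in Ω):
  Node 1: (V_1 - 10)/200 + (V_1 - 0)/500 = 0
Collecting terms: 0.007 × V_1 = 0.05  =>  V_1 = 7.143 V
The requested potential is V_1 = 7.143 V.

Final answer: V_1 = 7.143 V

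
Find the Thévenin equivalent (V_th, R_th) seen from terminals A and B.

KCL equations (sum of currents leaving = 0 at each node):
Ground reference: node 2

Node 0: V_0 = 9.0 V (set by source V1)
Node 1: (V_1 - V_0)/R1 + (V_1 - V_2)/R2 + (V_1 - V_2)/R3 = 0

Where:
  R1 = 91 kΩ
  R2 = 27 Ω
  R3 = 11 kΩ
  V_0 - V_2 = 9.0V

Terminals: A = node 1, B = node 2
Step 1 — V_th is the open-circuit voltage V_A - V_B (nothing connected across the terminals).
Nodal analysis, taking node 2 as the 0 V reference.
Source V1 fixes V_0 = 9 V.
KCL at each unknown node (sum of currents leaving = 0; resistances in Ω):
  Node 1: (V_1 - 9)/91000 + (V_1 - 0)/27 + (V_1 - 0)/11000 = 0
Collecting terms: 0.03714 × V_1 = 0.0000989  =>  V_1 = 0.002663 V
V_th = V_1 - V_2 = 0.002663 - 0 = 0.002663 V
Step 2 — R_th: zero the source — replace V1 by a short circuit (node 2 merges into node 0) — and find the resistance seen between A (node 1) and B (node 0).
Reduce the network between node 1 (A) and node 0 (B) by series/parallel combination:
  Rp1 = R1 ‖ R2 ‖ R3 (parallel, all between nodes 0 and 1) = 1/(1/91000 + 1/27 + 1/11000) = 26.93 Ω
R_th = 26.93 Ω

Final answer: V_th = 0.002663 V, R_th = 26.93 Ω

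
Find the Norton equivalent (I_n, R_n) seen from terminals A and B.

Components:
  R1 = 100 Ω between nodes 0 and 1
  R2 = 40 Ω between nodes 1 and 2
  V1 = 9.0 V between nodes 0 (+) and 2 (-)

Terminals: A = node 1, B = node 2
Find the Thévenin equivalent first; then I_n = V_th/R_th and R_n = R_th.
Step 1 — V_th is the open-circuit voltage V_A - V_B (nothing connected across the terminals).
Nodal analysis, taking node 2 as the 0 V reference.
Source V1 fixes V_0 = 9 V.
KCL at each unknown node (sum of currents leaving = 0; resistances in Ω):
  Node 1: (V_1 - 9)/100 + (V_1 - 0)/40 = 0
Collecting terms: 0.035 × V_1 = 0.09  =>  V_1 = 2.571 V
V_th = V_1 - V_2 = 2.571 - 0 = 2.571 V
Step 2 — R_th: zero the source — replace V1 by a short circuit (node 2 merges into node 0) — and find the resistance seen between A (node 1) and B (node 0).
Reduce the network between node 1 (A) and node 0 (B) by series/parallel combination:
  Rp1 = R1 ‖ R2 (parallel, both between nodes 0 and 1) = 1/(1/100 + 1/40) = 28.57 Ω
R_th = 28.57 Ω
I_n = V_th/R_th = 2.571/28.57 = 0.09 A, and R_n = R_th = 28.57 Ω

Final answer: I_n = 0.09 A, R_n = 28.57 Ω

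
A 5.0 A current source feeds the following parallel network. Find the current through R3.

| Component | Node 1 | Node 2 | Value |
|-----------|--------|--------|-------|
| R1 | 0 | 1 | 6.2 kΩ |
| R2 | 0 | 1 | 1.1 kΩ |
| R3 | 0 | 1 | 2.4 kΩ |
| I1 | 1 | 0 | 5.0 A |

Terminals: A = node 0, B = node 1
All resistors sit directly between nodes 0 and 1, so they are in parallel and share one voltage V; the full source current 5 A splits among them.
1/R_par = 1/6200 + 1/1100 + 1/2400 = 0.001487 S  =>  R_par = 672.5 Ω
V = I × R_par = 5 × 672.5 = 3362 V
I_R3 = V/R3 = 3362/2400 = 1.401 A

Final answer: 1.401 A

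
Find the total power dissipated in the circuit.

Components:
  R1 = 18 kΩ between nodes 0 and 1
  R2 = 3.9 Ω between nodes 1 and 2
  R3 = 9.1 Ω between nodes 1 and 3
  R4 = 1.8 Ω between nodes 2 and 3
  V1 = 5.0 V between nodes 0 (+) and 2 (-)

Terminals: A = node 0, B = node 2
Nodal analysis, taking node 2 as the 0 V reference.
Source V1 fixes V_0 = 5 V.
KCL at each unknown node (sum of currents leaving = 0; resistances in Ω):
  Node 1: (V_1 - 5)/18000 + (V_1 - 0)/3.9 + (V_1 - V_3)/9.1 = 0
  Node 3: (V_3 - V_1)/9.1 + (V_3 - 0)/1.8 = 0
Collecting terms (coefficients in siemens):
  0.3664·V_1 - 0.1099·V_3 = 0.0002778
  0.6654·V_3 - 0.1099·V_1 = 0
Determinant D = (0.3664)(0.6654) - (-0.1099)(-0.1099) = 0.2317
V_1 = [(0.0002778)(0.6654) - (-0.1099)(0)]/D = 0.0007977 V
V_3 = [(0.3664)(0) - (0.0002778)(-0.1099)]/D = 0.0001317 V
Power in each resistor, P = (ΔV)²/R:
  P_R1 = (5 - 0.0007977)²/18000 = 0.001388 W
  P_R2 = (0.0007977 - 0)²/3.9 = 0.0000001632 W
  P_R3 = (0.0007977 - 0.0001317)²/9.1 = 0.00000004874 W
  P_R4 = (0 - 0.0001317)²/1.8 = 0.000000009641 W
P_total = P_R1 + P_R2 + P_R3 + P_R4 = 0.001389 W

Final answer: 0.001389 W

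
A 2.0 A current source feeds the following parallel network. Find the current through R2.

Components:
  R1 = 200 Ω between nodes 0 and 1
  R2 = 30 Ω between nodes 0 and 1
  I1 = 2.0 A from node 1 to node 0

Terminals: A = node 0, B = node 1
All resistors sit directly between nodes 0 and 1, so they are in parallel and share one voltage V; the full source current 2 A splits among them.
1/R_par = 1/200 + 1/30 = 0.03833 S  =>  R_par = 26.09 Ω
V = I × R_par = 2 × 26.09 = 52.17 V
I_R2 = V/R2 = 52.17/30 = 1.739 A

Final answer: 1.739 A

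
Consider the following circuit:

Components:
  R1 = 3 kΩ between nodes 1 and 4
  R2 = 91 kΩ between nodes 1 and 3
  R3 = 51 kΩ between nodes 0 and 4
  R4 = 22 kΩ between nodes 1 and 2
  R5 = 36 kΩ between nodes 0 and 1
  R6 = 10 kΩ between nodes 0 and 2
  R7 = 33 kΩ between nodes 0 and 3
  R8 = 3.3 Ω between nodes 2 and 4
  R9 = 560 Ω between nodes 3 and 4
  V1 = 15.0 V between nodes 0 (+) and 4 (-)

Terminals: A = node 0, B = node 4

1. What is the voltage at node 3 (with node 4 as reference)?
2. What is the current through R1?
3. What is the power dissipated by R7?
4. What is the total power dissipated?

Nodal analysis, taking node 4 as the 0 V reference.
Source V1 fixes V_0 = 15 V.
KCL at each unknown node (sum of currents leaving = 0; resistances in Ω):
  Node 1: (V_1 - 0)/3000 + (V_1 - V_3)/91000 + (V_1 - V_2)/22000 + (V_1 - 15)/36000 = 0
  Node 2: (V_2 - V_1)/22000 + (V_2 - 15)/10000 + (V_2 - 0)/3.3 = 0
  Node 3: (V_3 - V_1)/91000 + (V_3 - 15)/33000 + (V_3 - 0)/560 = 0
Collecting terms (coefficients in siemens):
  0.0004176·V_1 - 0.00004545·V_2 - 0.00001099·V_3 = 0.0004167
  0.3032·V_2 - 0.00004545·V_1 = 0.0015
  0.001827·V_3 - 0.00001099·V_1 = 0.0004545
Solving these 3 simultaneous equations (Gaussian elimination) gives:
  V_1 = 1.005 V, V_2 = 0.005098 V, V_3 = 0.2548 V
Part 1:
  Read off the nodal solution: V_3 = 0.2548 V
Part 2:
  I_R1 = (V_1 - V_4)/R1 = (1.005 - 0)/3000 = 0.000335 A
  Magnitude: I_R1 = 0.000335 A
Part 3:
  I_R7 = (V_0 - V_3)/R7 = (15 - 0.2548)/33000 = 0.0004468 A
  P_R7 = I_R7² × R7 = (0.0004468)² × 33000 = 0.006588 W
Part 4:
  Power in each resistor, P = (ΔV)²/R:
    P_R1 = (1.005 - 0)²/3000 = 0.0003368 W
    P_R2 = (1.005 - 0.2548)²/91000 = 0.000006186 W
    P_R3 = (15 - 0)²/51000 = 0.004412 W
    P_R4 = (1.005 - 0.005098)²/22000 = 0.00004546 W
    P_R5 = (15 - 1.005)²/36000 = 0.00544 W
    P_R6 = (15 - 0.005098)²/10000 = 0.02248 W
    P_R7 = (15 - 0.2548)²/33000 = 0.006588 W
    P_R8 = (0.005098 - 0)²/3.3 = 0.000007877 W
    P_R9 = (0.2548 - 0)²/560 = 0.000116 W
  P_total = P_R1 + P_R2 + P_R3 + P_R4 + P_R5 + P_R6 + P_R7 + P_R8 + P_R9 = 0.03944 W

Final answers:
1. V_3 = 0.2548 V
2. I_R1 = 0.000335 A
3. P_R7 = 0.006588 W
4. P_total = 0.03944 W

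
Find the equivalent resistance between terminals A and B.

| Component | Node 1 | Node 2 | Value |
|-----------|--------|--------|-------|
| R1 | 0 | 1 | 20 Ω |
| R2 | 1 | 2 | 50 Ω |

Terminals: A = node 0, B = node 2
Reduce the network between node 0 (A) and node 2 (B) by series/parallel combination:
  Rs1 = R1 + R2 (series, joined only at node 1) = 20 + 50 = 70 Ω
R_eq = 70 Ω

Final answer: 70 Ω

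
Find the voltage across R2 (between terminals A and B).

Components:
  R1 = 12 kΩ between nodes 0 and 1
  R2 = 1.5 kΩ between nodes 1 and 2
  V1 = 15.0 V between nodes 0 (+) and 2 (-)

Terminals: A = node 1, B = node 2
R1 and R2 are in series across V1 (node 0 → node 1 → node 2), and the output A–B is taken across R2, so this is a voltage divider.
Series current: I = V1/(R1 + R2) = 15/(12000 + 1500) = 15/13500 = 0.001111 A
V_R2 = I × R2 = V1 × R2/(R1 + R2) = 15 × 1500/13500 = 1.667 V

Final answer: 1.667 V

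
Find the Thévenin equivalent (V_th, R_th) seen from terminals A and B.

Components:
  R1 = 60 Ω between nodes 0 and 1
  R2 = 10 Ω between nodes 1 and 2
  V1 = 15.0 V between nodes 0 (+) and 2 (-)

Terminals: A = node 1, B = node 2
Step 1 — V_th is the open-circuit voltage V_A - V_B (nothing connected across the terminals).
Nodal analysis, taking node 2 as the 0 V reference.
Source V1 fixes V_0 = 15 V.
KCL at each unknown node (sum of currents leaving = 0; resistances in Ω):
  Node 1: (V_1 - 15)/60 + (V_1 - 0)/10 = 0
Collecting terms: 0.1167 × V_1 = 0.25  =>  V_1 = 2.143 V
V_th = V_1 - V_2 = 2.143 - 0 = 2.143 V
Step 2 — R_th: zero the source — replace V1 by a short circuit (node 2 merges into node 0) — and find the resistance seen between A (node 1) and B (node 0).
Reduce the network between node 1 (A) and node 0 (B) by series/parallel combination:
  Rp1 = R1 ‖ R2 (parallel, both between nodes 0 and 1) = 1/(1/60 + 1/10) = 8.571 Ω
R_th = 8.571 Ω

Final answer: V_th = 2.143 V, R_th = 8.571 Ω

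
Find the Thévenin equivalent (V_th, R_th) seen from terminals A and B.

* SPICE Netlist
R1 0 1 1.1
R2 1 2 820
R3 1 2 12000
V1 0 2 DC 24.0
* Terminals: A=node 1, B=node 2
Step 1 — V_th is the open-circuit voltage V_A - V_B (nothing connected across the terminals).
Nodal analysis, taking node 2 as the 0 V reference.
Source V1 fixes V_0 = 24 V.
KCL at each unknown node (sum of currents leaving = 0; resistances in Ω):
  Node 1: (V_1 - 24)/1.1 + (V_1 - 0)/820 + (V_1 - 0)/12000 = 0
Collecting terms: 0.9104 × V_1 = 21.82  =>  V_1 = 23.97 V
V_th = V_1 - V_2 = 23.97 - 0 = 23.97 V
Step 2 — R_th: zero the source — replace V1 by a short circuit (node 2 merges into node 0) — and find the resistance seen between A (node 1) and B (node 0).
Reduce the network between node 1 (A) and node 0 (B) by series/parallel combination:
  Rp1 = R1 ‖ R2 ‖ R3 (parallel, all between nodes 0 and 1) = 1/(1/1.1 + 1/820 + 1/12000) = 1.098 Ω
R_th = 1.098 Ω

Final answer: V_th = 23.97 V, R_th = 1.098 Ω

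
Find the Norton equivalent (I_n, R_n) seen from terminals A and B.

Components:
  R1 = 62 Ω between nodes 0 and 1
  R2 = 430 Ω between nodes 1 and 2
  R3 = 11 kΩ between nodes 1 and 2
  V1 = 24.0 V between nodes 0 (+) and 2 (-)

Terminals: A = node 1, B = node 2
Find the Thévenin equivalent first; then I_n = V_th/R_th and R_n = R_th.
Step 1 — V_th is the open-circuit voltage V_A - V_B (nothing connected across the terminals).
Nodal analysis, taking node 2 as the 0 V reference.
Source V1 fixes V_0 = 24 V.
KCL at each unknown node (sum of currents leaving = 0; resistances in Ω):
  Node 1: (V_1 - 24)/62 + (V_1 - 0)/430 + (V_1 - 0)/11000 = 0
Collecting terms: 0.01855 × V_1 = 0.3871  =>  V_1 = 20.87 V
V_th = V_1 - V_2 = 20.87 - 0 = 20.87 V
Step 2 — R_th: zero the source — replace V1 by a short circuit (node 2 merges into node 0) — and find the resistance seen between A (node 1) and B (node 0).
Reduce the network between node 1 (A) and node 0 (B) by series/parallel combination:
  Rp1 = R1 ‖ R2 ‖ R3 (parallel, all between nodes 0 and 1) = 1/(1/62 + 1/430 + 1/11000) = 53.92 Ω
R_th = 53.92 Ω
I_n = V_th/R_th = 20.87/53.92 = 0.3871 A, and R_n = R_th = 53.92 Ω

Final answer: I_n = 0.3871 A, R_n = 53.92 Ω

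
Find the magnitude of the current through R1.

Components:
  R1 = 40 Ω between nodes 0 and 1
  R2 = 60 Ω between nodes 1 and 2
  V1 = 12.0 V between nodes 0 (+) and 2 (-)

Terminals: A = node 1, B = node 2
Nodal analysis, taking node 2 as the 0 V reference.
Source V1 fixes V_0 = 12 V.
KCL at each unknown node (sum of currents leaving = 0; resistances in Ω):
  Node 1: (V_1 - 12)/40 + (V_1 - 0)/60 = 0
Collecting terms: 0.04167 × V_1 = 0.3  =>  V_1 = 7.2 V
I_R1 = (V_0 - V_1)/R1 = (12 - 7.2)/40 = 0.12 A
|I_R1| = 0.12 A

Final answer: |I_R1| = 0.12 A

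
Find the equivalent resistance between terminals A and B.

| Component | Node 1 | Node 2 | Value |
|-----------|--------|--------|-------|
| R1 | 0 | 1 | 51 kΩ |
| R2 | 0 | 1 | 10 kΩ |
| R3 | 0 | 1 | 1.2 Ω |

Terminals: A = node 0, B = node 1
Reduce the network between node 0 (A) and node 1 (B) by series/parallel combination:
  Rp1 = R1 ‖ R2 ‖ R3 (parallel, all between nodes 0 and 1) = 1/(1/51000 + 1/10000 + 1/1.2) = 1.2 Ω
R_eq = 1.2 Ω

Final answer: 1.2 Ω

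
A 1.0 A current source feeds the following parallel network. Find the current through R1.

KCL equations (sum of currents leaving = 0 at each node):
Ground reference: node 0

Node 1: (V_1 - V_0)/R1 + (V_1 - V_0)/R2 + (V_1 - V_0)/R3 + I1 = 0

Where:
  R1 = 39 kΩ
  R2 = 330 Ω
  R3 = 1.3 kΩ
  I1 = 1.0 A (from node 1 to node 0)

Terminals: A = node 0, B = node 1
All resistors sit directly between nodes 0 and 1, so they are in parallel and share one voltage V; the full source current 1 A splits among them.
1/R_par = 1/39000 + 1/330 + 1/1300 = 0.003825 S  =>  R_par = 261.4 Ω
V = I × R_par = 1 × 261.4 = 261.4 V
I_R1 = V/R1 = 261.4/39000 = 0.006703 A

Final answer: 0.006703 A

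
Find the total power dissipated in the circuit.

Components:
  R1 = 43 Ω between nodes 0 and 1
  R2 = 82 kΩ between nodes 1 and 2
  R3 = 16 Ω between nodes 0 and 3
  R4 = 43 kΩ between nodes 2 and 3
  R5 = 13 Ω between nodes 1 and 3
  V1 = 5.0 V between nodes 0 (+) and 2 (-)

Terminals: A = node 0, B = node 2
Nodal analysis, taking node 2 as the 0 V reference.
Source V1 fixes V_0 = 5 V.
KCL at each unknown node (sum of currents leaving = 0; resistances in Ω):
  Node 1: (V_1 - 5)/43 + (V_1 - 0)/82000 + (V_1 - V_3)/13 = 0
  Node 3: (V_3 - 5)/16 + (V_3 - 0)/43000 + (V_3 - V_1)/13 = 0
Collecting terms (coefficients in siemens):
  0.1002·V_1 - 0.07692·V_3 = 0.1163
  0.1394·V_3 - 0.07692·V_1 = 0.3125
Determinant D = (0.1002)(0.1394) - (-0.07692)(-0.07692) = 0.008054
V_1 = [(0.1163)(0.1394) - (-0.07692)(0.3125)]/D = 4.998 V
V_3 = [(0.1002)(0.3125) - (0.1163)(-0.07692)]/D = 4.998 V
Power in each resistor, P = (ΔV)²/R:
  P_R1 = (5 - 4.998)²/43 = 0.0000001091 W
  P_R2 = (4.998 - 0)²/82000 = 0.0003046 W
  P_R3 = (5 - 4.998)²/16 = 0.0000002573 W
  P_R4 = (0 - 4.998)²/43000 = 0.0005809 W
  P_R5 = (4.998 - 4.998)²/13 = 0.000000001453 W
P_total = P_R1 + P_R2 + P_R3 + P_R4 + P_R5 = 0.0008859 W

Final answer: 0.0008859 W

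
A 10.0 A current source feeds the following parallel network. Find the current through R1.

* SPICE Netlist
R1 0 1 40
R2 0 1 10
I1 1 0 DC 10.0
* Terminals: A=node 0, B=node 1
All resistors sit directly between nodes 0 and 1, so they are in parallel and share one voltage V; the full source current 10 A splits among them.
1/R_par = 1/40 + 1/10 = 0.125 S  =>  R_par = 8 Ω
V = I × R_par = 10 × 8 = 80 V
I_R1 = V/R1 = 80/40 = 2 A

Final answer: 2 A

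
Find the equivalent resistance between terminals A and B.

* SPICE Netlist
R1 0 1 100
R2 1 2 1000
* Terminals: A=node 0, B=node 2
Reduce the network between node 0 (A) and node 2 (B) by series/parallel combination:
  Rs1 = R1 + R2 (series, joined only at node 1) = 100 + 1000 = 1100 Ω
R_eq = 1.1 kΩ

Final answer: 1.1 kΩ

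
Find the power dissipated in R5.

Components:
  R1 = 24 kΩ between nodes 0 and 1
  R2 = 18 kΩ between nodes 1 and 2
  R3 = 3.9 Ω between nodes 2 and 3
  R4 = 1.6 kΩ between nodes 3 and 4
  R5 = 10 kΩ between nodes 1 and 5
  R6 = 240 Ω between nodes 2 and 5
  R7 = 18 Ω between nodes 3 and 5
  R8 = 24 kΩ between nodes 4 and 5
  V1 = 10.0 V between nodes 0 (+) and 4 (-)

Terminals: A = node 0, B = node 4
Nodal analysis, taking node 4 as the 0 V reference.
Source V1 fixes V_0 = 10 V.
KCL at each unknown node (sum of currents leaving = 0; resistances in Ω):
  Node 1: (V_1 - 10)/24000 + (V_1 - V_2)/18000 + (V_1 - V_5)/10000 = 0
  Node 2: (V_2 - V_1)/18000 + (V_2 - V_3)/3.9 + (V_2 - V_5)/240 = 0
  Node 3: (V_3 - V_2)/3.9 + (V_3 - 0)/1600 + (V_3 - V_5)/18 = 0
  Node 5: (V_5 - V_1)/10000 + (V_5 - V_2)/240 + (V_5 - V_3)/18 + (V_5 - 0)/24000 = 0
Collecting terms (coefficients in siemens):
  0.0001972·V_1 - 0.00005556·V_2 - 0.0001·V_5 = 0.0004167
  0.2606·V_2 - 0.00005556·V_1 - 0.2564·V_3 - 0.004167·V_5 = 0
  0.3126·V_3 - 0.2564·V_2 - 0.05556·V_5 = 0
  0.05986·V_5 - 0.0001·V_1 - 0.004167·V_2 - 0.05556·V_3 = 0
Solving these 4 simultaneous equations (Gaussian elimination) gives:
  V_1 = 2.485 V, V_2 = 0.47 V, V_3 = 0.4695 V, V_5 = 0.4726 V
I_R5 = (V_1 - V_5)/R5 = (2.485 - 0.4726)/10000 = 0.0002012 A
P_R5 = I_R5² × R5 = (0.0002012)² × 10000 = 0.0004049 W

Final answer: 0.0004049 W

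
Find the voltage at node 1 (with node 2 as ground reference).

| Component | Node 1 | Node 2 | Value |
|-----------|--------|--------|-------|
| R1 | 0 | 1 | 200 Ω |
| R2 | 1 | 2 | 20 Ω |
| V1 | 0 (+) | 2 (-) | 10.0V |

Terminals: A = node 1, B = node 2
Nodal analysis, taking node 2 as the 0 V reference.
Source V1 fixes V_0 = 10 V.
KCL at each unknown node (sum of currents leaving = 0; resistances in Ω):
  Node 1: (V_1 - 10)/200 + (V_1 - 0)/20 = 0
Collecting terms: 0.055 × V_1 = 0.05  =>  V_1 = 0.9091 V
The requested potential is V_1 = 0.9091 V.

Final answer: V_1 = 0.9091 V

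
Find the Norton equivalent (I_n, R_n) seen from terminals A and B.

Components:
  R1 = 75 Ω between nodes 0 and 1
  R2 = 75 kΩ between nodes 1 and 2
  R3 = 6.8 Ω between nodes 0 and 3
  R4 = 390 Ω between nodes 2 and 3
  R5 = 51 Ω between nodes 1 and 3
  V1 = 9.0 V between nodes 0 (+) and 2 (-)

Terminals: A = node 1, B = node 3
Find the Thévenin equivalent first; then I_n = V_th/R_th and R_n = R_th.
Step 1 — V_th is the open-circuit voltage V_A - V_B (nothing connected across the terminals).
Nodal analysis, taking node 2 as the 0 V reference.
Source V1 fixes V_0 = 9 V.
KCL at each unknown node (sum of currents leaving = 0; resistances in Ω):
  Node 1: (V_1 - 9)/75 + (V_1 - 0)/75000 + (V_1 - V_3)/51 = 0
  Node 3: (V_3 - 9)/6.8 + (V_3 - 0)/390 + (V_3 - V_1)/51 = 0
Collecting terms (coefficients in siemens):
  0.03295·V_1 - 0.01961·V_3 = 0.12
  0.1692·V_3 - 0.01961·V_1 = 1.324
Determinant D = (0.03295)(0.1692) - (-0.01961)(-0.01961) = 0.005192
V_1 = [(0.12)(0.1692) - (-0.01961)(1.324)]/D = 8.909 V
V_3 = [(0.03295)(1.324) - (0.12)(-0.01961)]/D = 8.853 V
V_th = V_1 - V_3 = 8.909 - 8.853 = 0.05586 V
Step 2 — R_th: zero the source — replace V1 by a short circuit (node 2 merges into node 0) — and find the resistance seen between A (node 1) and B (node 3).
Reduce the network between node 1 (A) and node 3 (B) by series/parallel combination:
  Rp1 = R1 ‖ R2 (parallel, both between nodes 0 and 1) = 1/(1/75 + 1/75000) = 74.93 Ω
  Rp2 = R3 ‖ R4 (parallel, both between nodes 0 and 3) = 1/(1/6.8 + 1/390) = 6.683 Ω
  Rs1 = Rp1 + Rp2 (series, joined only at node 0) = 74.93 + 6.683 = 81.61 Ω
  Rp3 = R5 ‖ Rs1 (parallel, both between nodes 1 and 3) = 1/(1/51 + 1/81.61) = 31.39 Ω
R_th = 31.39 Ω
I_n = V_th/R_th = 0.05586/31.39 = 0.00178 A, and R_n = R_th = 31.39 Ω

Final answer: I_n = 0.00178 A, R_n = 31.39 Ω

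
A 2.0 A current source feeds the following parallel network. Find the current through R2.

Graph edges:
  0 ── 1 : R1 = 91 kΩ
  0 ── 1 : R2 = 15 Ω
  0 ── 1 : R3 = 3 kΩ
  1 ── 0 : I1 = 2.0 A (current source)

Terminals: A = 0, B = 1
All resistors sit directly between nodes 0 and 1, so they are in parallel and share one voltage V; the full source current 2 A splits among them.
1/R_par = 1/91000 + 1/15 + 1/3000 = 0.06701 S  =>  R_par = 14.92 Ω
V = I × R_par = 2 × 14.92 = 29.85 V
I_R2 = V/R2 = 29.85/15 = 1.99 A

Final answer: 1.99 A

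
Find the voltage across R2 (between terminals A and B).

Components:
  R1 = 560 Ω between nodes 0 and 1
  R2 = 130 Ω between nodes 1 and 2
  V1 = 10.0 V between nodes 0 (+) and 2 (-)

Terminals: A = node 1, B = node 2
R1 and R2 are in series across V1 (node 0 → node 1 → node 2), and the output A–B is taken across R2, so this is a voltage divider.
Series current: I = V1/(R1 + R2) = 10/(560 + 130) = 10/690 = 0.01449 A
V_R2 = I × R2 = V1 × R2/(R1 + R2) = 10 × 130/690 = 1.884 V

Final answer: 1.884 V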